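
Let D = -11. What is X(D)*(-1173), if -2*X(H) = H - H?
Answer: 0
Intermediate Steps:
X(H) = 0 (X(H) = -(H - H)/2 = -1/2*0 = 0)
X(D)*(-1173) = 0*(-1173) = 0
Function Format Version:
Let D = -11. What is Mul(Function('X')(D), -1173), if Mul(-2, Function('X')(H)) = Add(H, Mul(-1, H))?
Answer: 0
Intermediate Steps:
Function('X')(H) = 0 (Function('X')(H) = Mul(Rational(-1, 2), Add(H, Mul(-1, H))) = Mul(Rational(-1, 2), 0) = 0)
Mul(Function('X')(D), -1173) = Mul(0, -1173) = 0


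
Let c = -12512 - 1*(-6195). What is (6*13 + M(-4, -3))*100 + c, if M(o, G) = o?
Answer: 1083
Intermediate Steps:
c = -6317 (c = -12512 + 6195 = -6317)
(6*13 + M(-4, -3))*100 + c = (6*13 - 4)*100 - 6317 = (78 - 4)*100 - 6317 = 74*100 - 6317 = 7400 - 6317 = 1083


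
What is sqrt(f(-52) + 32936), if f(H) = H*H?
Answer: 18*sqrt(110) ≈ 188.79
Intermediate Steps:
f(H) = H**2
sqrt(f(-52) + 32936) = sqrt((-52)**2 + 32936) = sqrt(2704 + 32936) = sqrt(35640) = 18*sqrt(110)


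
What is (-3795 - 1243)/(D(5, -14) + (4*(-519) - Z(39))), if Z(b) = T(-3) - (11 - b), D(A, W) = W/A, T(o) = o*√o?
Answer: 265351460/110965831 + 377850*I*√3/110965831 ≈ 2.3913 + 0.0058978*I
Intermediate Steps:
T(o) = o^(3/2)
Z(b) = -11 + b - 3*I*√3 (Z(b) = (-3)^(3/2) - (11 - b) = -3*I*√3 + (-11 + b) = -11 + b - 3*I*√3)
(-3795 - 1243)/(D(5, -14) + (4*(-519) - Z(39))) = (-3795 - 1243)/(-14/5 + (4*(-519) - (-11 + 39 - 3*I*√3))) = -5038/(-14*⅕ + (-2076 - (28 - 3*I*√3))) = -5038/(-14/5 + (-2076 + (-28 + 3*I*√3))) = -5038/(-14/5 + (-2104 + 3*I*√3)) = -5038/(-10534/5 + 3*I*√3)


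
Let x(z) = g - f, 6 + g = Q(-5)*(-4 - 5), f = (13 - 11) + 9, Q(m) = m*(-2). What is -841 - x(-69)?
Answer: -734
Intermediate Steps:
Q(m) = -2*m
f = 11 (f = 2 + 9 = 11)
g = -96 (g = -6 + (-2*(-5))*(-4 - 5) = -6 + 10*(-9) = -6 - 90 = -96)
x(z) = -107 (x(z) = -96 - 1*11 = -96 - 11 = -107)
-841 - x(-69) = -841 - 1*(-107) = -841 + 107 = -734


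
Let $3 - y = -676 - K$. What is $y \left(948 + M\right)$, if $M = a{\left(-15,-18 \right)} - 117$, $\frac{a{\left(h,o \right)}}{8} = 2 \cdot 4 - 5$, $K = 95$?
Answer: $661770$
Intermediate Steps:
$y = 774$ ($y = 3 - \left(-676 - 95\right) = 3 - -771 = 3 + 771 = 774$)
$a{\left(h,o \right)} = 24$ ($a{\left(h,o \right)} = 8 \left(2 \cdot 4 - 5\right) = 8 \left(8 - 5\right) = 8 \cdot 3 = 24$)
$M = -93$ ($M = 24 - 117 = -93$)
$y \left(948 + M\right) = 774 \left(948 - 93\right) = 774 \cdot 855 = 661770$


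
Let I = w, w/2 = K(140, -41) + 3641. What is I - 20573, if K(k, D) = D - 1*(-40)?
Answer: -13293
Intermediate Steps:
K(k, D) = 40 + D (K(k, D) = D + 40 = 40 + D)
w = 7280 (w = 2*((40 - 41) + 3641) = 2*(-1 + 3641) = 2*3640 = 7280)
I = 7280
I - 20573 = 7280 - 20573 = -13293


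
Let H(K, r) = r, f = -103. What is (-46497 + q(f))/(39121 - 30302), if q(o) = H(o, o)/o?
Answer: -46496/8819 ≈ -5.2723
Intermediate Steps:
q(o) = 1 (q(o) = o/o = 1)
(-46497 + q(f))/(39121 - 30302) = (-46497 + 1)/(39121 - 30302) = -46496/8819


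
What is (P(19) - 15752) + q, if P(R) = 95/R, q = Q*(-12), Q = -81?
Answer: -14775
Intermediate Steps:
q = 972 (q = -81*(-12) = 972)
(P(19) - 15752) + q = (95/19 - 15752) + 972 = (95*(1/19) - 15752) + 972 = (5 - 15752) + 972 = -15747 + 972 = -14775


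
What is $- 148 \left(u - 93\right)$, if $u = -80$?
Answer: $25604$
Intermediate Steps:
$- 148 \left(u - 93\right) = - 148 \left(-80 - 93\right) = \left(-148\right) \left(-173\right) = 25604$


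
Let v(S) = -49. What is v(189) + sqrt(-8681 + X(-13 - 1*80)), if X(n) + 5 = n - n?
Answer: -49 + I*sqrt(8686) ≈ -49.0 + 93.199*I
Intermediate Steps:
X(n) = -5 (X(n) = -5 + (n - n) = -5 + 0 = -5)
v(189) + sqrt(-8681 + X(-13 - 1*80)) = -49 + sqrt(-8681 - 5) = -49 + sqrt(-8686) = -49 + I*sqrt(8686)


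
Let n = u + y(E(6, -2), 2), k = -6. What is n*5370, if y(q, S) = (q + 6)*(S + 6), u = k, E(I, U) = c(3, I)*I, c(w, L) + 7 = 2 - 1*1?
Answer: -1321020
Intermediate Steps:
c(w, L) = -6 (c(w, L) = -7 + (2 - 1*1) = -7 + (2 - 1) = -7 + 1 = -6)
E(I, U) = -6*I
u = -6
y(q, S) = (6 + S)*(6 + q) (y(q, S) = (6 + q)*(6 + S) = (6 + S)*(6 + q))
n = -246 (n = -6 + (36 + 6*2 + 6*(-6*6) + 2*(-6*6)) = -6 + (36 + 12 + 6*(-36) + 2*(-36)) = -6 + (36 + 12 - 216 - 72) = -6 - 240 = -246)
n*5370 = -246*5370 = -1321020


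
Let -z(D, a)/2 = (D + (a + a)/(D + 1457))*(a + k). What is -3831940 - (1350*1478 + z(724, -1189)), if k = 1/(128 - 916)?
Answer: -1080776553123/143219 ≈ -7.5463e+6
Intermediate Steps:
k = -1/788 (k = 1/(-788) = -1/788 ≈ -0.0012690)
z(D, a) = -2*(-1/788 + a)*(D + 2*a/(1457 + D)) (z(D, a) = -2*(D + (a + a)/(D + 1457))*(a - 1/788) = -2*(D + (2*a)/(1457 + D))*(-1/788 + a) = -2*(D + 2*a/(1457 + D))*(-1/788 + a) = -2*(-1/788 + a)*(D + 2*a/(1457 + D)))
-3831940 - (1350*1478 + z(724, -1189)) = -3831940 - (1350*1478 + (724² - 1576*(-1189)² + 2*(-1189) + 1457*724 - 1148116*724*(-1189) - 788*(-1189)*724²)/(394*(1457 + 724))) = -3831940 - (1995300 + (1/394)*(524176 - 1576*1413721 - 2378 + 1054868 + 988339584976 - 788*(-1189)*524176)/2181) = -3831940 - (1995300 + (1/394)*(1/2181)*(524176 - 2228024296 - 2378 + 1054868 + 988339584976 + 491117268032)) = -3831940 - (1995300 + (1/394)*(1/2181)*1477230405378) = -3831940 - (1995300 + 246205067563/143219) = -3831940 - 1*531969938263/143219 = -3831940 - 531969938263/143219 = -1080776553123/143219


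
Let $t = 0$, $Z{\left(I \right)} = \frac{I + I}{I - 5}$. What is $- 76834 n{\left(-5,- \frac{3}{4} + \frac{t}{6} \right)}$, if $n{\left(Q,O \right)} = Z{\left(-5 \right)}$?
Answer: $-76834$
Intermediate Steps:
$Z{\left(I \right)} = \frac{2 I}{-5 + I}$
$n{\left(Q,O \right)} = 1$ ($n{\left(Q,O \right)} = 2 \left(-5\right) \frac{1}{-5 - 5} = 2 \left(-5\right) \frac{1}{-10} = 2 \left(-5\right) \left(- \frac{1}{10}\right) = 1$)
$- 76834 n{\left(-5,- \frac{3}{4} + \frac{t}{6} \right)} = \left(-76834\right) 1 = -76834$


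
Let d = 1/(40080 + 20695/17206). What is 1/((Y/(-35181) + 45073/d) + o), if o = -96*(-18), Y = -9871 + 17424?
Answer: 86474898/156223975206271795 ≈ 5.5353e-10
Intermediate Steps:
Y = 7553
d = 17206/689637175 (d = 1/(40080 + 20695*(1/17206)) = 1/(40080 + 20695/17206) = 1/(689637175/17206) = 17206/689637175 ≈ 2.4949e-5)
o = 1728
1/((Y/(-35181) + 45073/d) + o) = 1/((7553/(-35181) + 45073/(17206/689637175)) + 1728) = 1/((7553*(-1/35181) + 45073*(689637175/17206)) + 1728) = 1/((-7553/35181 + 4440573769825/2458) + 1728) = 1/(156223825777648051/86474898 + 1728) = 1/(156223975206271795/86474898) = 86474898/156223975206271795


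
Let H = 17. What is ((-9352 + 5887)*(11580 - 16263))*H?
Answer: 275852115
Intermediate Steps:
((-9352 + 5887)*(11580 - 16263))*H = ((-9352 + 5887)*(11580 - 16263))*17 = -3465*(-4683)*17 = 16226595*17 = 275852115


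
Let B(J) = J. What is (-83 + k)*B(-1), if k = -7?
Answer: 90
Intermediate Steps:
(-83 + k)*B(-1) = (-83 - 7)*(-1) = -90*(-1) = 90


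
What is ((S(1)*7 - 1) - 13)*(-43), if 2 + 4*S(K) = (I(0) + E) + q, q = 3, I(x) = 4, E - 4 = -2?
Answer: 301/4 ≈ 75.250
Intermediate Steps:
E = 2 (E = 4 - 2 = 2)
S(K) = 7/4 (S(K) = -½ + ((4 + 2) + 3)/4 = -½ + (6 + 3)/4 = -½ + (¼)*9 = -½ + 9/4 = 7/4)
((S(1)*7 - 1) - 13)*(-43) = (((7/4)*7 - 1) - 13)*(-43) = ((49/4 - 1) - 13)*(-43) = (45/4 - 13)*(-43) = -7/4*(-43) = 301/4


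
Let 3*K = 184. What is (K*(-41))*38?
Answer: -286672/3 ≈ -95557.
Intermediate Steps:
K = 184/3 (K = (1/3)*184 = 184/3 ≈ 61.333)
(K*(-41))*38 = ((184/3)*(-41))*38 = -7544/3*38 = -286672/3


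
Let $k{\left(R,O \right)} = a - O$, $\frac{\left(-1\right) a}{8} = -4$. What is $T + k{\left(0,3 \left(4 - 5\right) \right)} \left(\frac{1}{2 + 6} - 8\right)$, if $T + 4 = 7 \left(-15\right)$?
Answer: $- \frac{3077}{8} \approx -384.63$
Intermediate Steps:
$a = 32$ ($a = \left(-8\right) \left(-4\right) = 32$)
$k{\left(R,O \right)} = 32 - O$
$T = -109$ ($T = -4 + 7 \left(-15\right) = -4 - 105 = -109$)
$T + k{\left(0,3 \left(4 - 5\right) \right)} \left(\frac{1}{2 + 6} - 8\right) = -109 + \left(32 - 3 \left(4 - 5\right)\right) \left(\frac{1}{2 + 6} - 8\right) = -109 + \left(32 - 3 \left(-1\right)\right) \left(\frac{1}{8} - 8\right) = -109 + \left(32 - -3\right) \left(\frac{1}{8} - 8\right) = -109 + \left(32 + 3\right) \left(- \frac{63}{8}\right) = -109 + 35 \left(- \frac{63}{8}\right) = -109 - \frac{2205}{8} = - \frac{3077}{8}$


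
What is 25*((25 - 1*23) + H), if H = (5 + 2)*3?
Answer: 575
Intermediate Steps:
H = 21 (H = 7*3 = 21)
25*((25 - 1*23) + H) = 25*((25 - 1*23) + 21) = 25*((25 - 23) + 21) = 25*(2 + 21) = 25*23 = 575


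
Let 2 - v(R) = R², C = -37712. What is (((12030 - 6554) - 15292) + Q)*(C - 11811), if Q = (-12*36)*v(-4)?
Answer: 186602664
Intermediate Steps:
v(R) = 2 - R²
Q = 6048 (Q = (-12*36)*(2 - 1*(-4)²) = -432*(2 - 1*16) = -432*(2 - 16) = -432*(-14) = 6048)
(((12030 - 6554) - 15292) + Q)*(C - 11811) = (((12030 - 6554) - 15292) + 6048)*(-37712 - 11811) = ((5476 - 15292) + 6048)*(-49523) = (-9816 + 6048)*(-49523) = -3768*(-49523) = 186602664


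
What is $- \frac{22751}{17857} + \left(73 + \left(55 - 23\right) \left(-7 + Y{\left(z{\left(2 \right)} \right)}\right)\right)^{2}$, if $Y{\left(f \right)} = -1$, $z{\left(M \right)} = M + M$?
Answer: $\frac{597990322}{17857} \approx 33488.0$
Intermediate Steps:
$z{\left(M \right)} = 2 M$
$- \frac{22751}{17857} + \left(73 + \left(55 - 23\right) \left(-7 + Y{\left(z{\left(2 \right)} \right)}\right)\right)^{2} = - \frac{22751}{17857} + \left(73 + \left(55 - 23\right) \left(-7 - 1\right)\right)^{2} = \left(-22751\right) \frac{1}{17857} + \left(73 + 32 \left(-8\right)\right)^{2} = - \frac{22751}{17857} + \left(73 - 256\right)^{2} = - \frac{22751}{17857} + \left(-183\right)^{2} = - \frac{22751}{17857} + 33489 = \frac{597990322}{17857}$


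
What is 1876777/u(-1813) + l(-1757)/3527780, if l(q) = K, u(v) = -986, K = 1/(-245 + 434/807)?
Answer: -653084582278098781/343110235326740 ≈ -1903.4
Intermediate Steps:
K = -807/197281 (K = 1/(-245 + 434*(1/807)) = 1/(-245 + 434/807) = 1/(-197281/807) = -807/197281 ≈ -0.0040906)
l(q) = -807/197281
1876777/u(-1813) + l(-1757)/3527780 = 1876777/(-986) - 807/197281/3527780 = 1876777*(-1/986) - 807/197281*1/3527780 = -1876777/986 - 807/695963966180 = -653084582278098781/343110235326740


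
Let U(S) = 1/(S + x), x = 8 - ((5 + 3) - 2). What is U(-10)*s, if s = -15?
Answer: 15/8 ≈ 1.8750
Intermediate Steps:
x = 2 (x = 8 - (8 - 2) = 8 - 1*6 = 8 - 6 = 2)
U(S) = 1/(2 + S) (U(S) = 1/(S + 2) = 1/(2 + S))
U(-10)*s = -15/(2 - 10) = -15/(-8) = -⅛*(-15) = 15/8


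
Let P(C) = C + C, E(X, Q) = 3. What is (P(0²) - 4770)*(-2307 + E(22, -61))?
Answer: 10990080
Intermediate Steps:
P(C) = 2*C
(P(0²) - 4770)*(-2307 + E(22, -61)) = (2*0² - 4770)*(-2307 + 3) = (2*0 - 4770)*(-2304) = (0 - 4770)*(-2304) = -4770*(-2304) = 10990080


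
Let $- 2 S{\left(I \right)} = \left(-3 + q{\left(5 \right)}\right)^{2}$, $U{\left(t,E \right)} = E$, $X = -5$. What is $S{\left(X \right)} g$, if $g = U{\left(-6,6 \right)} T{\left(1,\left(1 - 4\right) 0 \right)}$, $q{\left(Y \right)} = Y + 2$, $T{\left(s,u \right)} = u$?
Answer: $0$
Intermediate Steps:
$q{\left(Y \right)} = 2 + Y$
$S{\left(I \right)} = -8$ ($S{\left(I \right)} = - \frac{\left(-3 + \left(2 + 5\right)\right)^{2}}{2} = - \frac{\left(-3 + 7\right)^{2}}{2} = - \frac{4^{2}}{2} = \left(- \frac{1}{2}\right) 16 = -8$)
$g = 0$ ($g = 6 \left(1 - 4\right) 0 = 6 \left(\left(-3\right) 0\right) = 6 \cdot 0 = 0$)
$S{\left(X \right)} g = \left(-8\right) 0 = 0$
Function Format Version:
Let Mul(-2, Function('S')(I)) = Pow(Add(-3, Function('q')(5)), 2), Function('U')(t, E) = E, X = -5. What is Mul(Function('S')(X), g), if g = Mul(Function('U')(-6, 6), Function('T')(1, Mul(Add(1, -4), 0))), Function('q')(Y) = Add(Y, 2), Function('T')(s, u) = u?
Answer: 0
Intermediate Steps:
Function('q')(Y) = Add(2, Y)
Function('S')(I) = -8 (Function('S')(I) = Mul(Rational(-1, 2), Pow(Add(-3, Add(2, 5)), 2)) = Mul(Rational(-1, 2), Pow(Add(-3, 7), 2)) = Mul(Rational(-1, 2), Pow(4, 2)) = Mul(Rational(-1, 2), 16) = -8)
g = 0 (g = Mul(6, Mul(Add(1, -4), 0)) = Mul(6, Mul(-3, 0)) = Mul(6, 0) = 0)
Mul(Function('S')(X), g) = Mul(-8, 0) = 0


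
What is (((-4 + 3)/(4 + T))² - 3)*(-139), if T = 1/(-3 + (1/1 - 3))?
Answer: 147062/361 ≈ 407.37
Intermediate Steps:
T = -⅕ (T = 1/(-3 + (1 - 3)) = 1/(-3 - 2) = 1/(-5) = -⅕ ≈ -0.20000)
(((-4 + 3)/(4 + T))² - 3)*(-139) = (((-4 + 3)/(4 - ⅕))² - 3)*(-139) = ((-1/19/5)² - 3)*(-139) = ((-1*5/19)² - 3)*(-139) = ((-5/19)² - 3)*(-139) = (25/361 - 3)*(-139) = -1058/361*(-139) = 147062/361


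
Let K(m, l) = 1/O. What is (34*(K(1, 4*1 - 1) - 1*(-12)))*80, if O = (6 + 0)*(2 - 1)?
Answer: 99280/3 ≈ 33093.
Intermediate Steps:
O = 6 (O = 6*1 = 6)
K(m, l) = ⅙ (K(m, l) = 1/6 = ⅙)
(34*(K(1, 4*1 - 1) - 1*(-12)))*80 = (34*(⅙ - 1*(-12)))*80 = (34*(⅙ + 12))*80 = (34*(73/6))*80 = (1241/3)*80 = 99280/3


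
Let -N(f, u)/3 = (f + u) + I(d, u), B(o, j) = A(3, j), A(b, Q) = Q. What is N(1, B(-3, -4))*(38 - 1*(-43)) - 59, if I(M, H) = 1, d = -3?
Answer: 427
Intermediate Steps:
B(o, j) = j
N(f, u) = -3 - 3*f - 3*u (N(f, u) = -3*((f + u) + 1) = -3*(1 + f + u) = -3 - 3*f - 3*u)
N(1, B(-3, -4))*(38 - 1*(-43)) - 59 = (-3 - 3*1 - 3*(-4))*(38 - 1*(-43)) - 59 = (-3 - 3 + 12)*(38 + 43) - 59 = 6*81 - 59 = 486 - 59 = 427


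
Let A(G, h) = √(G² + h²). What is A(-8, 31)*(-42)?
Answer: -210*√41 ≈ -1344.7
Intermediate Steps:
A(-8, 31)*(-42) = √((-8)² + 31²)*(-42) = √(64 + 961)*(-42) = √1025*(-42) = (5*√41)*(-42) = -210*√41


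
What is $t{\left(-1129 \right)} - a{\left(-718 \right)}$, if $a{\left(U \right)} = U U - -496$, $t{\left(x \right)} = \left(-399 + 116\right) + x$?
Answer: $-517432$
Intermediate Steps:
$t{\left(x \right)} = -283 + x$
$a{\left(U \right)} = 496 + U^{2}$ ($a{\left(U \right)} = U^{2} + 496 = 496 + U^{2}$)
$t{\left(-1129 \right)} - a{\left(-718 \right)} = \left(-283 - 1129\right) - \left(496 + \left(-718\right)^{2}\right) = -1412 - \left(496 + 515524\right) = -1412 - 516020 = -517432$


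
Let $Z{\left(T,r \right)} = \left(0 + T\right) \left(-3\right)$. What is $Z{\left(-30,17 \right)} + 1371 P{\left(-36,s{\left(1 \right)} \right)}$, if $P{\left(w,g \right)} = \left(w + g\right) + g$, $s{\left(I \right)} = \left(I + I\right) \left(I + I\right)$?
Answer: $-38298$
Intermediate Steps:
$s{\left(I \right)} = 4 I^{2}$ ($s{\left(I \right)} = 2 I 2 I = 4 I^{2}$)
$Z{\left(T,r \right)} = - 3 T$ ($Z{\left(T,r \right)} = T \left(-3\right) = - 3 T$)
$P{\left(w,g \right)} = w + 2 g$ ($P{\left(w,g \right)} = \left(g + w\right) + g = w + 2 g$)
$Z{\left(-30,17 \right)} + 1371 P{\left(-36,s{\left(1 \right)} \right)} = \left(-3\right) \left(-30\right) + 1371 \left(-36 + 2 \cdot 4 \cdot 1^{2}\right) = 90 + 1371 \left(-36 + 2 \cdot 4 \cdot 1\right) = 90 + 1371 \left(-36 + 2 \cdot 4\right) = 90 + 1371 \left(-36 + 8\right) = 90 + 1371 \left(-28\right) = 90 - 38388 = -38298$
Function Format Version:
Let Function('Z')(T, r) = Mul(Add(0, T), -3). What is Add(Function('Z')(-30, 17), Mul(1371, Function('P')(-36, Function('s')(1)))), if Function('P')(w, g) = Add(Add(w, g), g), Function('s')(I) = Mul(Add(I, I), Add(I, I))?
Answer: -38298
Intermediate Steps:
Function('s')(I) = Mul(4, Pow(I, 2)) (Function('s')(I) = Mul(Mul(2, I), Mul(2, I)) = Mul(4, Pow(I, 2)))
Function('Z')(T, r) = Mul(-3, T) (Function('Z')(T, r) = Mul(T, -3) = Mul(-3, T))
Function('P')(w, g) = Add(w, Mul(2, g)) (Function('P')(w, g) = Add(Add(g, w), g) = Add(w, Mul(2, g)))
Add(Function('Z')(-30, 17), Mul(1371, Function('P')(-36, Function('s')(1)))) = Add(Mul(-3, -30), Mul(1371, Add(-36, Mul(2, Mul(4, Pow(1, 2)))))) = Add(90, Mul(1371, Add(-36, Mul(2, Mul(4, 1))))) = Add(90, Mul(1371, Add(-36, Mul(2, 4)))) = Add(90, Mul(1371, Add(-36, 8))) = Add(90, Mul(1371, -28)) = Add(90, -38388) = -38298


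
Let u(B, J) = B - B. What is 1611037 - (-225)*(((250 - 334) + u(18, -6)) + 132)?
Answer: 1621837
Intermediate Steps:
u(B, J) = 0
1611037 - (-225)*(((250 - 334) + u(18, -6)) + 132) = 1611037 - (-225)*(((250 - 334) + 0) + 132) = 1611037 - (-225)*((-84 + 0) + 132) = 1611037 - (-225)*(-84 + 132) = 1611037 - (-225)*48 = 1611037 - 1*(-10800) = 1611037 + 10800 = 1621837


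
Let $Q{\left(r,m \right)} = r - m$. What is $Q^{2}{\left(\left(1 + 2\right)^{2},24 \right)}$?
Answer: $225$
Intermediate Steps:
$Q^{2}{\left(\left(1 + 2\right)^{2},24 \right)} = \left(\left(1 + 2\right)^{2} - 24\right)^{2} = \left(3^{2} - 24\right)^{2} = \left(9 - 24\right)^{2} = \left(-15\right)^{2} = 225$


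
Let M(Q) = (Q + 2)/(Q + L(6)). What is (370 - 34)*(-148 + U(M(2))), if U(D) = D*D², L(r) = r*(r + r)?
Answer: -2518869696/50653 ≈ -49728.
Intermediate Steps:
L(r) = 2*r² (L(r) = r*(2*r) = 2*r²)
M(Q) = (2 + Q)/(72 + Q) (M(Q) = (Q + 2)/(Q + 2*6²) = (2 + Q)/(Q + 2*36) = (2 + Q)/(Q + 72) = (2 + Q)/(72 + Q))
U(D) = D³
(370 - 34)*(-148 + U(M(2))) = (370 - 34)*(-148 + ((2 + 2)/(72 + 2))³) = 336*(-148 + (4/74)³) = 336*(-148 + ((1/74)*4)³) = 336*(-148 + (2/37)³) = 336*(-148 + 8/50653) = 336*(-7496636/50653) = -2518869696/50653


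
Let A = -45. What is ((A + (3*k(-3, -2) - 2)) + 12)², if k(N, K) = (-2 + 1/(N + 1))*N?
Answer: 625/4 ≈ 156.25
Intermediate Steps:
k(N, K) = N*(-2 + 1/(1 + N)) (k(N, K) = (-2 + 1/(1 + N))*N = N*(-2 + 1/(1 + N)))
((A + (3*k(-3, -2) - 2)) + 12)² = ((-45 + (3*(-1*(-3)*(1 + 2*(-3))/(1 - 3)) - 2)) + 12)² = ((-45 + (3*(-1*(-3)*(1 - 6)/(-2)) - 2)) + 12)² = ((-45 + (3*(-1*(-3)*(-½)*(-5)) - 2)) + 12)² = ((-45 + (3*(15/2) - 2)) + 12)² = ((-45 + (45/2 - 2)) + 12)² = ((-45 + 41/2) + 12)² = (-49/2 + 12)² = (-25/2)² = 625/4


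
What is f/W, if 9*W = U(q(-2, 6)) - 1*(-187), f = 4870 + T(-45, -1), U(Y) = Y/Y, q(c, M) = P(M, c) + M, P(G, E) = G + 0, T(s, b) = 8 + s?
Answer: 43497/188 ≈ 231.37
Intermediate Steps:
P(G, E) = G
q(c, M) = 2*M (q(c, M) = M + M = 2*M)
U(Y) = 1
f = 4833 (f = 4870 + (8 - 45) = 4870 - 37 = 4833)
W = 188/9 (W = (1 - 1*(-187))/9 = (1 + 187)/9 = (⅑)*188 = 188/9 ≈ 20.889)
f/W = 4833/(188/9) = 4833*(9/188) = 43497/188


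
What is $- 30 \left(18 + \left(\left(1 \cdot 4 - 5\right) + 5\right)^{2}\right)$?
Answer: $-1020$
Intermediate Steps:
$- 30 \left(18 + \left(\left(1 \cdot 4 - 5\right) + 5\right)^{2}\right) = - 30 \left(18 + \left(\left(4 - 5\right) + 5\right)^{2}\right) = - 30 \left(18 + \left(-1 + 5\right)^{2}\right) = - 30 \left(18 + 4^{2}\right) = - 30 \left(18 + 16\right) = \left(-30\right) 34 = -1020$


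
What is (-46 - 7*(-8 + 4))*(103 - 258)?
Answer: 2790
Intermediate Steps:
(-46 - 7*(-8 + 4))*(103 - 258) = (-46 - 7*(-4))*(-155) = (-46 + 28)*(-155) = -18*(-155) = 2790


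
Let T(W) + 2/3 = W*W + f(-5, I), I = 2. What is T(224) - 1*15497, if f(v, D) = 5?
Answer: 104050/3 ≈ 34683.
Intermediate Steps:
T(W) = 13/3 + W² (T(W) = -⅔ + (W*W + 5) = -⅔ + (W² + 5) = -⅔ + (5 + W²) = 13/3 + W²)
T(224) - 1*15497 = (13/3 + 224²) - 1*15497 = (13/3 + 50176) - 15497 = 150541/3 - 15497 = 104050/3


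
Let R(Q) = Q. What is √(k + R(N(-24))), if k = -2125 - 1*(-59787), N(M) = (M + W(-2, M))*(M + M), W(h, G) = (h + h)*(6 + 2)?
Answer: 5*√2414 ≈ 245.66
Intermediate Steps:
W(h, G) = 16*h (W(h, G) = (2*h)*8 = 16*h)
N(M) = 2*M*(-32 + M) (N(M) = (M + 16*(-2))*(M + M) = (M - 32)*(2*M) = (-32 + M)*(2*M) = 2*M*(-32 + M))
k = 57662 (k = -2125 + 59787 = 57662)
√(k + R(N(-24))) = √(57662 + 2*(-24)*(-32 - 24)) = √(57662 + 2*(-24)*(-56)) = √(57662 + 2688) = √60350 = 5*√2414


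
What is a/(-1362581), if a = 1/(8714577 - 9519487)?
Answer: 1/1096755072710 ≈ 9.1178e-13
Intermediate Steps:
a = -1/804910 (a = 1/(-804910) = -1/804910 ≈ -1.2424e-6)
a/(-1362581) = -1/804910/(-1362581) = -1/804910*(-1/1362581) = 1/1096755072710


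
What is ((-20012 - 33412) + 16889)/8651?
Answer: -36535/8651 ≈ -4.2232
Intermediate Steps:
((-20012 - 33412) + 16889)/8651 = (-53424 + 16889)*(1/8651) = -36535*1/8651 = -36535/8651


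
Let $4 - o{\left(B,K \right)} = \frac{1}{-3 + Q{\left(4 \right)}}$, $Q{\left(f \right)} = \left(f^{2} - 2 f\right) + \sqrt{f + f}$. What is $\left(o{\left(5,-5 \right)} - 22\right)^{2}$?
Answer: $\frac{96729}{289} - \frac{1244 \sqrt{2}}{289} \approx 328.61$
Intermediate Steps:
$Q{\left(f \right)} = f^{2} - 2 f + \sqrt{2} \sqrt{f}$ ($Q{\left(f \right)} = \left(f^{2} - 2 f\right) + \sqrt{2 f} = \left(f^{2} - 2 f\right) + \sqrt{2} \sqrt{f} = f^{2} - 2 f + \sqrt{2} \sqrt{f}$)
$o{\left(B,K \right)} = 4 - \frac{1}{5 + 2 \sqrt{2}}$ ($o{\left(B,K \right)} = 4 - \frac{1}{-3 + \left(4^{2} - 8 + \sqrt{2} \sqrt{4}\right)} = 4 - \frac{1}{-3 + \left(16 - 8 + \sqrt{2} \cdot 2\right)} = 4 - \frac{1}{-3 + \left(16 - 8 + 2 \sqrt{2}\right)} = 4 - \frac{1}{-3 + \left(8 + 2 \sqrt{2}\right)} = 4 - \frac{1}{5 + 2 \sqrt{2}}$)
$\left(o{\left(5,-5 \right)} - 22\right)^{2} = \left(\left(\frac{63}{17} + \frac{2 \sqrt{2}}{17}\right) - 22\right)^{2} = \left(- \frac{311}{17} + \frac{2 \sqrt{2}}{17}\right)^{2}$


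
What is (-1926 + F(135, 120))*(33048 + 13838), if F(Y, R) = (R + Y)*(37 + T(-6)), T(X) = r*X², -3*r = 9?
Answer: -939173466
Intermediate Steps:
r = -3 (r = -⅓*9 = -3)
T(X) = -3*X²
F(Y, R) = -71*R - 71*Y (F(Y, R) = (R + Y)*(37 - 3*(-6)²) = (R + Y)*(37 - 3*36) = (R + Y)*(37 - 108) = (R + Y)*(-71) = -71*R - 71*Y)
(-1926 + F(135, 120))*(33048 + 13838) = (-1926 + (-71*120 - 71*135))*(33048 + 13838) = (-1926 + (-8520 - 9585))*46886 = (-1926 - 18105)*46886 = -20031*46886 = -939173466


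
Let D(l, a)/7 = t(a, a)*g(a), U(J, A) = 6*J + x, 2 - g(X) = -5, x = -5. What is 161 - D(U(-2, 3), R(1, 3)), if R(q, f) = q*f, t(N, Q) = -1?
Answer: 210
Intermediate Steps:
g(X) = 7 (g(X) = 2 - 1*(-5) = 2 + 5 = 7)
R(q, f) = f*q
U(J, A) = -5 + 6*J (U(J, A) = 6*J - 5 = -5 + 6*J)
D(l, a) = -49 (D(l, a) = 7*(-1*7) = 7*(-7) = -49)
161 - D(U(-2, 3), R(1, 3)) = 161 - 1*(-49) = 161 + 49 = 210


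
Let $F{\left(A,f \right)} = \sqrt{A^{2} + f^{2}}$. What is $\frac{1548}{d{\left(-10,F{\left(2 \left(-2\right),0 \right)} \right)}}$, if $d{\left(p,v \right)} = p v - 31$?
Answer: $- \frac{1548}{71} \approx -21.803$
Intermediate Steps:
$d{\left(p,v \right)} = -31 + p v$
$\frac{1548}{d{\left(-10,F{\left(2 \left(-2\right),0 \right)} \right)}} = \frac{1548}{-31 - 10 \sqrt{\left(2 \left(-2\right)\right)^{2} + 0^{2}}} = \frac{1548}{-31 - 10 \sqrt{\left(-4\right)^{2} + 0}} = \frac{1548}{-31 - 10 \sqrt{16 + 0}} = \frac{1548}{-31 - 10 \sqrt{16}} = \frac{1548}{-31 - 40} = \frac{1548}{-71} = 1548 \left(- \frac{1}{71}\right) = - \frac{1548}{71}$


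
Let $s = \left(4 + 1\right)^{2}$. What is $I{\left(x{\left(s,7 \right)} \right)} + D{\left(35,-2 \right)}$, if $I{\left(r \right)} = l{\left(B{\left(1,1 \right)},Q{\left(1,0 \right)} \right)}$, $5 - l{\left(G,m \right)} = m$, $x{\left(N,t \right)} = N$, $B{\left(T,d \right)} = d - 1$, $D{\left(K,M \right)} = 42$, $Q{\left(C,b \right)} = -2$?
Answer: $49$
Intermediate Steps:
$s = 25$ ($s = 5^{2} = 25$)
$B{\left(T,d \right)} = -1 + d$ ($B{\left(T,d \right)} = d - 1 = -1 + d$)
$l{\left(G,m \right)} = 5 - m$
$I{\left(r \right)} = 7$ ($I{\left(r \right)} = 5 - -2 = 5 + 2 = 7$)
$I{\left(x{\left(s,7 \right)} \right)} + D{\left(35,-2 \right)} = 7 + 42 = 49$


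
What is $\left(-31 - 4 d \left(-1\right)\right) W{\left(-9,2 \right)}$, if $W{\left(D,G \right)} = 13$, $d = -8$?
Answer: $-819$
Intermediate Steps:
$\left(-31 - 4 d \left(-1\right)\right) W{\left(-9,2 \right)} = \left(-31 - 4 \left(\left(-8\right) \left(-1\right)\right)\right) 13 = \left(-31 - 32\right) 13 = \left(-63\right) 13 = -819$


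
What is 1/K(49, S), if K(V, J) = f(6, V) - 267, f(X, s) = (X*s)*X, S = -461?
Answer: 1/1497 ≈ 0.00066800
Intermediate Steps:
f(X, s) = s*X**2
K(V, J) = -267 + 36*V (K(V, J) = V*6**2 - 267 = V*36 - 267 = 36*V - 267 = -267 + 36*V)
1/K(49, S) = 1/(-267 + 36*49) = 1/(-267 + 1764) = 1/1497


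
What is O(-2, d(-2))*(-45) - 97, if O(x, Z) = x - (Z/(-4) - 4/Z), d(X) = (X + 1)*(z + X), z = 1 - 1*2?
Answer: -403/4 ≈ -100.75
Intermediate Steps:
z = -1 (z = 1 - 2 = -1)
d(X) = (1 + X)*(-1 + X) (d(X) = (X + 1)*(-1 + X) = (1 + X)*(-1 + X))
O(x, Z) = x + 4/Z + Z/4 (O(x, Z) = x - (Z*(-¼) - 4/Z) = x - (-Z/4 - 4/Z) = x - (-4/Z - Z/4) = x + (4/Z + Z/4) = x + 4/Z + Z/4)
O(-2, d(-2))*(-45) - 97 = (-2 + 4/(-1 + (-2)²) + (-1 + (-2)²)/4)*(-45) - 97 = (-2 + 4/(-1 + 4) + (-1 + 4)/4)*(-45) - 97 = (-2 + 4/3 + (¼)*3)*(-45) - 97 = (-2 + 4*(⅓) + ¾)*(-45) - 97 = (-2 + 4/3 + ¾)*(-45) - 97 = (1/12)*(-45) - 97 = -15/4 - 97 = -403/4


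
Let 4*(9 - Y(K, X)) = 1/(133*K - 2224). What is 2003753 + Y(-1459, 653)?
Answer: 1573121486009/785084 ≈ 2.0038e+6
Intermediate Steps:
Y(K, X) = 9 - 1/(4*(-2224 + 133*K)) (Y(K, X) = 9 - 1/(4*(133*K - 2224)) = 9 - 1/(4*(-2224 + 133*K)))
2003753 + Y(-1459, 653) = 2003753 + (-80065 + 4788*(-1459))/(4*(-2224 + 133*(-1459))) = 2003753 + (-80065 - 6985692)/(4*(-2224 - 194047)) = 2003753 + (¼)*(-7065757)/(-196271) = 2003753 + (¼)*(-1/196271)*(-7065757) = 2003753 + 7065757/785084 = 1573121486009/785084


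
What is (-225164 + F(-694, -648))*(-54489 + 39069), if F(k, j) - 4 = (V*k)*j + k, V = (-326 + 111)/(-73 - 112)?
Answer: -169327297560/37 ≈ -4.5764e+9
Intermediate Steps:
V = 43/37 (V = -215/(-185) = -215*(-1/185) = 43/37 ≈ 1.1622)
F(k, j) = 4 + k + 43*j*k/37 (F(k, j) = 4 + ((43*k/37)*j + k) = 4 + (43*j*k/37 + k) = 4 + (k + 43*j*k/37) = 4 + k + 43*j*k/37)
(-225164 + F(-694, -648))*(-54489 + 39069) = (-225164 + (4 - 694 + (43/37)*(-648)*(-694)))*(-54489 + 39069) = (-225164 + (4 - 694 + 19337616/37))*(-15420) = (-225164 + 19312086/37)*(-15420) = (10981018/37)*(-15420) = -169327297560/37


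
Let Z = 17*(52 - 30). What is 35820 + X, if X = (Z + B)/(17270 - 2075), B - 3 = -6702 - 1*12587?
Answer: 181421996/5065 ≈ 35819.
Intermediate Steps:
Z = 374 (Z = 17*22 = 374)
B = -19286 (B = 3 + (-6702 - 1*12587) = 3 + (-6702 - 12587) = 3 - 19289 = -19286)
X = -6304/5065 (X = (374 - 19286)/(17270 - 2075) = -18912/15195 = -18912*1/15195 = -6304/5065 ≈ -1.2446)
35820 + X = 35820 - 6304/5065 = 181421996/5065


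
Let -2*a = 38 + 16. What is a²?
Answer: 729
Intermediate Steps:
a = -27 (a = -(38 + 16)/2 = -½*54 = -27)
a² = (-27)² = 729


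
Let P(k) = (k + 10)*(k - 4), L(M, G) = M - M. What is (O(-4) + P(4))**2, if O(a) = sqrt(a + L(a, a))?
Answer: -4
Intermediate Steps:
L(M, G) = 0
P(k) = (-4 + k)*(10 + k) (P(k) = (10 + k)*(-4 + k) = (-4 + k)*(10 + k))
O(a) = sqrt(a) (O(a) = sqrt(a + 0) = sqrt(a))
(O(-4) + P(4))**2 = (sqrt(-4) + (-40 + 4**2 + 6*4))**2 = (2*I + (-40 + 16 + 24))**2 = (2*I + 0)**2 = (2*I)**2 = -4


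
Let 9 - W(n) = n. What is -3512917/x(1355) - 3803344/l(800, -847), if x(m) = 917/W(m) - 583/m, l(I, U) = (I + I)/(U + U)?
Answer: 728514322625819/101362650 ≈ 7.1872e+6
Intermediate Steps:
W(n) = 9 - n
l(I, U) = I/U (l(I, U) = (2*I)/((2*U)) = (2*I)*(1/(2*U)) = I/U)
x(m) = -583/m + 917/(9 - m) (x(m) = 917/(9 - m) - 583/m = -583/m + 917/(9 - m))
-3512917/x(1355) - 3803344/l(800, -847) = -3512917*1355*(-9 + 1355)/(3*(1749 - 500*1355)) - 3803344/(800/(-847)) = -3512917*1823830/(3*(1749 - 677500)) - 3803344/(800*(-1/847)) = -3512917/(3*(1/1355)*(1/1346)*(-675751)) - 3803344/(-800/847) = -3512917/(-2027253/1823830) - 3803344*(-847/800) = -3512917*(-1823830/2027253) + 201339523/50 = 6406963412110/2027253 + 201339523/50 = 728514322625819/101362650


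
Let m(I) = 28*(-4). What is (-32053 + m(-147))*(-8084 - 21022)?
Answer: 936194490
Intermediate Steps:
m(I) = -112
(-32053 + m(-147))*(-8084 - 21022) = (-32053 - 112)*(-8084 - 21022) = -32165*(-29106) = 936194490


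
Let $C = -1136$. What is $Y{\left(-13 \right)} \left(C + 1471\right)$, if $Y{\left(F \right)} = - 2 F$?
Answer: $8710$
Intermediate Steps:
$Y{\left(-13 \right)} \left(C + 1471\right) = \left(-2\right) \left(-13\right) \left(-1136 + 1471\right) = 26 \cdot 335 = 8710$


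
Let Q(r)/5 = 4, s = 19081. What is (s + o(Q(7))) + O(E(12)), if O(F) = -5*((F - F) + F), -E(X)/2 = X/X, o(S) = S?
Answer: 19111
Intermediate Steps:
Q(r) = 20 (Q(r) = 5*4 = 20)
E(X) = -2 (E(X) = -2*X/X = -2*1 = -2)
O(F) = -5*F (O(F) = -5*(0 + F) = -5*F)
(s + o(Q(7))) + O(E(12)) = (19081 + 20) - 5*(-2) = 19101 + 10 = 19111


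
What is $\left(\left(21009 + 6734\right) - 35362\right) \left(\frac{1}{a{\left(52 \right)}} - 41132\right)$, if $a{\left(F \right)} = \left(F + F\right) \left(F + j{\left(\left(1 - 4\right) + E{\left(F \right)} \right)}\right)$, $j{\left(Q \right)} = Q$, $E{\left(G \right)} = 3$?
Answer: $\frac{1694784493245}{5408} \approx 3.1338 \cdot 10^{8}$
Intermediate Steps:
$a{\left(F \right)} = 2 F^{2}$ ($a{\left(F \right)} = \left(F + F\right) \left(F + \left(\left(1 - 4\right) + 3\right)\right) = 2 F \left(F + \left(-3 + 3\right)\right) = 2 F \left(F + 0\right) = 2 F F = 2 F^{2}$)
$\left(\left(21009 + 6734\right) - 35362\right) \left(\frac{1}{a{\left(52 \right)}} - 41132\right) = \left(\left(21009 + 6734\right) - 35362\right) \left(\frac{1}{2 \cdot 52^{2}} - 41132\right) = \left(27743 - 35362\right) \left(\frac{1}{2 \cdot 2704} - 41132\right) = - 7619 \left(\frac{1}{5408} - 41132\right) = \left(-7619\right) \left(- \frac{222441855}{5408}\right) = \frac{1694784493245}{5408}$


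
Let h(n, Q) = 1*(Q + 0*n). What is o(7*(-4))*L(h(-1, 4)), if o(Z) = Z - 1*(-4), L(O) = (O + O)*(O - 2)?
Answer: -384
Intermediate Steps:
h(n, Q) = Q (h(n, Q) = 1*(Q + 0) = 1*Q = Q)
L(O) = 2*O*(-2 + O) (L(O) = (2*O)*(-2 + O) = 2*O*(-2 + O))
o(Z) = 4 + Z (o(Z) = Z + 4 = 4 + Z)
o(7*(-4))*L(h(-1, 4)) = (4 + 7*(-4))*(2*4*(-2 + 4)) = (4 - 28)*(2*4*2) = -24*16 = -384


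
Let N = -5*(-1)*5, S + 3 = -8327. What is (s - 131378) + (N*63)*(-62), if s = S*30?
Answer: -478928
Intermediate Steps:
S = -8330 (S = -3 - 8327 = -8330)
N = 25 (N = 5*5 = 25)
s = -249900 (s = -8330*30 = -249900)
(s - 131378) + (N*63)*(-62) = (-249900 - 131378) + (25*63)*(-62) = -381278 + 1575*(-62) = -381278 - 97650 = -478928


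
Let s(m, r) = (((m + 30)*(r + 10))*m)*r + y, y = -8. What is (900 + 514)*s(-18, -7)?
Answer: 6402592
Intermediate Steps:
s(m, r) = -8 + m*r*(10 + r)*(30 + m) (s(m, r) = (((m + 30)*(r + 10))*m)*r - 8 = (((30 + m)*(10 + r))*m)*r - 8 = (((10 + r)*(30 + m))*m)*r - 8 = (m*(10 + r)*(30 + m))*r - 8 = m*r*(10 + r)*(30 + m) - 8 = -8 + m*r*(10 + r)*(30 + m))
(900 + 514)*s(-18, -7) = (900 + 514)*(-8 + (-18)²*(-7)² + 10*(-7)*(-18)² + 30*(-18)*(-7)² + 300*(-18)*(-7)) = 1414*(-8 + 324*49 + 10*(-7)*324 + 30*(-18)*49 + 37800) = 1414*(-8 + 15876 - 22680 - 26460 + 37800) = 1414*4528 = 6402592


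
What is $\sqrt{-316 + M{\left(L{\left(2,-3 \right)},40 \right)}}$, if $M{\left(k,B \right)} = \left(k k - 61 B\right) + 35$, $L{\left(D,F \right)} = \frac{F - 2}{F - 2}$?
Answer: $4 i \sqrt{170} \approx 52.154 i$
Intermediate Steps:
$L{\left(D,F \right)} = 1$ ($L{\left(D,F \right)} = \frac{-2 + F}{-2 + F} = 1$)
$M{\left(k,B \right)} = 35 + k^{2} - 61 B$ ($M{\left(k,B \right)} = \left(k^{2} - 61 B\right) + 35 = 35 + k^{2} - 61 B$)
$\sqrt{-316 + M{\left(L{\left(2,-3 \right)},40 \right)}} = \sqrt{-316 + \left(35 + 1^{2} - 2440\right)} = \sqrt{-316 + \left(35 + 1 - 2440\right)} = \sqrt{-316 - 2404} = \sqrt{-2720} = 4 i \sqrt{170}$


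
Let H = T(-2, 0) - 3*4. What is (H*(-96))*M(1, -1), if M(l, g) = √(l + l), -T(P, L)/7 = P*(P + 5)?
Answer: -2880*√2 ≈ -4072.9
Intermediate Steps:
T(P, L) = -7*P*(5 + P) (T(P, L) = -7*P*(P + 5) = -7*P*(5 + P))
M(l, g) = √2*√l (M(l, g) = √(2*l) = √2*√l)
H = 30 (H = -7*(-2)*(5 - 2) - 3*4 = -7*(-2)*3 - 12 = 42 - 12 = 30)
(H*(-96))*M(1, -1) = (30*(-96))*(√2*√1) = -2880*√2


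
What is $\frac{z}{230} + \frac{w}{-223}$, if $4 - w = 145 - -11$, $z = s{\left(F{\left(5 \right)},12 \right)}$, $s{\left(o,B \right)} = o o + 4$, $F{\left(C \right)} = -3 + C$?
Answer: $\frac{18372}{25645} \approx 0.7164$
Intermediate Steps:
$s{\left(o,B \right)} = 4 + o^{2}$ ($s{\left(o,B \right)} = o^{2} + 4 = 4 + o^{2}$)
$z = 8$ ($z = 4 + \left(-3 + 5\right)^{2} = 4 + 2^{2} = 4 + 4 = 8$)
$w = -152$ ($w = 4 - \left(145 - -11\right) = 4 - \left(145 + 11\right) = 4 - 156 = -152$)
$\frac{z}{230} + \frac{w}{-223} = \frac{8}{230} - \frac{152}{-223} = 8 \cdot \frac{1}{230} - - \frac{152}{223} = \frac{4}{115} + \frac{152}{223} = \frac{18372}{25645}$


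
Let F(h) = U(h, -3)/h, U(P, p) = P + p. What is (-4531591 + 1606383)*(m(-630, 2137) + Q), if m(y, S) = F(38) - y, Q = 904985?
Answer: -50333183806620/19 ≈ -2.6491e+12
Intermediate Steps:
F(h) = (-3 + h)/h (F(h) = (h - 3)/h = (-3 + h)/h)
m(y, S) = 35/38 - y (m(y, S) = (-3 + 38)/38 - y = (1/38)*35 - y = 35/38 - y)
(-4531591 + 1606383)*(m(-630, 2137) + Q) = (-4531591 + 1606383)*((35/38 - 1*(-630)) + 904985) = -2925208*((35/38 + 630) + 904985) = -2925208*(23975/38 + 904985) = -2925208*34413405/38 = -50333183806620/19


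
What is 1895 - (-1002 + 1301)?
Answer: 1596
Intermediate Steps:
1895 - (-1002 + 1301) = 1895 - 1*299 = 1895 - 299 = 1596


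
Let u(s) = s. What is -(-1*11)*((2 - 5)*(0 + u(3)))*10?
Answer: -990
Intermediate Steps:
-(-1*11)*((2 - 5)*(0 + u(3)))*10 = -(-1*11)*((2 - 5)*(0 + 3))*10 = -(-(-33)*3)*10 = -(-11*(-9))*10 = -99*10 = -1*990 = -990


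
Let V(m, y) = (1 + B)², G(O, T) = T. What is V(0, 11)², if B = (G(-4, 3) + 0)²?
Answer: 10000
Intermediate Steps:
B = 9 (B = (3 + 0)² = 3² = 9)
V(m, y) = 100 (V(m, y) = (1 + 9)² = 10² = 100)
V(0, 11)² = 100² = 10000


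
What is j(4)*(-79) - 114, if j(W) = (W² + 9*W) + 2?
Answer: -4380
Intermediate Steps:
j(W) = 2 + W² + 9*W
j(4)*(-79) - 114 = (2 + 4² + 9*4)*(-79) - 114 = (2 + 16 + 36)*(-79) - 114 = 54*(-79) - 114 = -4266 - 114 = -4380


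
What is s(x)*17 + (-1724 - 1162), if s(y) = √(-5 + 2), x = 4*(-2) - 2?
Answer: -2886 + 17*I*√3 ≈ -2886.0 + 29.445*I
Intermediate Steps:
x = -10 (x = -8 - 2 = -10)
s(y) = I*√3 (s(y) = √(-3) = I*√3)
s(x)*17 + (-1724 - 1162) = (I*√3)*17 + (-1724 - 1162) = 17*I*√3 - 2886 = -2886 + 17*I*√3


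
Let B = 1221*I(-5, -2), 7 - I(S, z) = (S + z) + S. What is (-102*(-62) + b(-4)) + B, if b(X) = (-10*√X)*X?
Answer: 29523 + 80*I ≈ 29523.0 + 80.0*I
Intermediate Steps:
I(S, z) = 7 - z - 2*S (I(S, z) = 7 - ((S + z) + S) = 7 - (z + 2*S) = 7 + (-z - 2*S) = 7 - z - 2*S)
b(X) = -10*X^(3/2)
B = 23199 (B = 1221*(7 - 1*(-2) - 2*(-5)) = 1221*(7 + 2 + 10) = 1221*19 = 23199)
(-102*(-62) + b(-4)) + B = (-102*(-62) - (-80)*I) + 23199 = (6324 - (-80)*I) + 23199 = (6324 + 80*I) + 23199 = 29523 + 80*I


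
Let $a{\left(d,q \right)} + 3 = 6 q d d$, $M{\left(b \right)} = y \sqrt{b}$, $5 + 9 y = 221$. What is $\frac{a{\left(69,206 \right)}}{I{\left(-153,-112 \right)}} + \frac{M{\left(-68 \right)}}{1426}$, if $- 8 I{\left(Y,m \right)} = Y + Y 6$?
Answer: $\frac{15692248}{357} + \frac{24 i \sqrt{17}}{713} \approx 43956.0 + 0.13879 i$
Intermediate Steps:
$y = 24$ ($y = - \frac{5}{9} + \frac{1}{9} \cdot 221 = - \frac{5}{9} + \frac{221}{9} = 24$)
$M{\left(b \right)} = 24 \sqrt{b}$
$I{\left(Y,m \right)} = - \frac{7 Y}{8}$ ($I{\left(Y,m \right)} = - \frac{Y + Y 6}{8} = - \frac{Y + 6 Y}{8} = - \frac{7 Y}{8}$)
$a{\left(d,q \right)} = -3 + 6 q d^{2}$ ($a{\left(d,q \right)} = -3 + 6 q d d = -3 + 6 d q d = -3 + 6 q d^{2}$)
$\frac{a{\left(69,206 \right)}}{I{\left(-153,-112 \right)}} + \frac{M{\left(-68 \right)}}{1426} = \frac{-3 + 6 \cdot 206 \cdot 69^{2}}{\left(- \frac{7}{8}\right) \left(-153\right)} + \frac{24 \sqrt{-68}}{1426} = \frac{-3 + 6 \cdot 206 \cdot 4761}{\frac{1071}{8}} + 24 \cdot 2 i \sqrt{17} \cdot \frac{1}{1426} = \left(-3 + 5884596\right) \frac{8}{1071} + 48 i \sqrt{17} \cdot \frac{1}{1426} = 5884593 \cdot \frac{8}{1071} + \frac{24 i \sqrt{17}}{713} = \frac{15692248}{357} + \frac{24 i \sqrt{17}}{713}$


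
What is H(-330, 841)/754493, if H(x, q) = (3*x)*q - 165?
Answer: -832755/754493 ≈ -1.1037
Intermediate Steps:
H(x, q) = -165 + 3*q*x (H(x, q) = 3*q*x - 165 = -165 + 3*q*x)
H(-330, 841)/754493 = (-165 + 3*841*(-330))/754493 = (-165 - 832590)*(1/754493) = -832755*1/754493 = -832755/754493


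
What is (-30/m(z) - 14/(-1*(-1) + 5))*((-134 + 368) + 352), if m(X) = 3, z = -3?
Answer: -21682/3 ≈ -7227.3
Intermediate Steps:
(-30/m(z) - 14/(-1*(-1) + 5))*((-134 + 368) + 352) = (-30/3 - 14/(-1*(-1) + 5))*((-134 + 368) + 352) = (-30*⅓ - 14/(1 + 5))*(234 + 352) = (-10 - 14/6)*586 = (-10 - 14*⅙)*586 = (-10 - 7/3)*586 = -37/3*586 = -21682/3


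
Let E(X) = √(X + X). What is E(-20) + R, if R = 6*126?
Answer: 756 + 2*I*√10 ≈ 756.0 + 6.3246*I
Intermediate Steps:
R = 756
E(X) = √2*√X (E(X) = √(2*X) = √2*√X)
E(-20) + R = √2*√(-20) + 756 = √2*(2*I*√5) + 756 = 2*I*√10 + 756 = 756 + 2*I*√10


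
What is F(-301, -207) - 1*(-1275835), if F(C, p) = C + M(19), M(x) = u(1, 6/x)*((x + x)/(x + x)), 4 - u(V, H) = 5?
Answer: 1275533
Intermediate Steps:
u(V, H) = -1 (u(V, H) = 4 - 1*5 = 4 - 5 = -1)
M(x) = -1 (M(x) = -(x + x)/(x + x) = -2*x/(2*x) = -2*x*1/(2*x) = -1*1 = -1)
F(C, p) = -1 + C (F(C, p) = C - 1 = -1 + C)
F(-301, -207) - 1*(-1275835) = (-1 - 301) - 1*(-1275835) = -302 + 1275835 = 1275533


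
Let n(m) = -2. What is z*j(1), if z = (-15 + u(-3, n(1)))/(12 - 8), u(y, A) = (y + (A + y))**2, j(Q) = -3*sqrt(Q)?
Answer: -147/4 ≈ -36.750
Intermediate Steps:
u(y, A) = (A + 2*y)**2
z = 49/4 (z = (-15 + (-2 + 2*(-3))**2)/(12 - 8) = (-15 + (-2 - 6)**2)/4 = (-15 + (-8)**2)*(1/4) = (-15 + 64)*(1/4) = 49*(1/4) = 49/4 ≈ 12.250)
z*j(1) = 49*(-3*sqrt(1))/4 = 49*(-3*1)/4 = (49/4)*(-3) = -147/4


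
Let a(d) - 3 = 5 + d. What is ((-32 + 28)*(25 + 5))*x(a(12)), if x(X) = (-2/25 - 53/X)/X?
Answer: 819/50 ≈ 16.380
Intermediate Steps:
a(d) = 8 + d (a(d) = 3 + (5 + d) = 8 + d)
x(X) = (-2/25 - 53/X)/X (x(X) = (-2*1/25 - 53/X)/X = (-2/25 - 53/X)/X)
((-32 + 28)*(25 + 5))*x(a(12)) = ((-32 + 28)*(25 + 5))*((-1325 - 2*(8 + 12))/(25*(8 + 12)²)) = (-4*30)*((1/25)*(-1325 - 2*20)/20²) = -24*(-1325 - 40)/(5*400) = -24*(-1365)/(5*400) = -120*(-273/2000) = 819/50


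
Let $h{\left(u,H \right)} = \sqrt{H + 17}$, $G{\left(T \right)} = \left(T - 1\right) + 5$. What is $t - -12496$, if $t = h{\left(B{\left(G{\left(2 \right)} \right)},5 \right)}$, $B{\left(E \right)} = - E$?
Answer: $12496 + \sqrt{22} \approx 12501.0$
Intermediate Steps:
$G{\left(T \right)} = 4 + T$ ($G{\left(T \right)} = \left(-1 + T\right) + 5 = 4 + T$)
$h{\left(u,H \right)} = \sqrt{17 + H}$
$t = \sqrt{22}$ ($t = \sqrt{17 + 5} = \sqrt{22} \approx 4.6904$)
$t - -12496 = \sqrt{22} - -12496 = \sqrt{22} + 12496 = 12496 + \sqrt{22}$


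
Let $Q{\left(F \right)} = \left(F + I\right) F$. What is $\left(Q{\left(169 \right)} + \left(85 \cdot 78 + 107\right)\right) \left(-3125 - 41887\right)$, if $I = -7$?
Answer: $-1535584380$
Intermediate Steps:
$Q{\left(F \right)} = F \left(-7 + F\right)$ ($Q{\left(F \right)} = \left(F - 7\right) F = \left(-7 + F\right) F = F \left(-7 + F\right)$)
$\left(Q{\left(169 \right)} + \left(85 \cdot 78 + 107\right)\right) \left(-3125 - 41887\right) = \left(169 \left(-7 + 169\right) + \left(85 \cdot 78 + 107\right)\right) \left(-3125 - 41887\right) = \left(169 \cdot 162 + \left(6630 + 107\right)\right) \left(-45012\right) = \left(27378 + 6737\right) \left(-45012\right) = 34115 \left(-45012\right) = -1535584380$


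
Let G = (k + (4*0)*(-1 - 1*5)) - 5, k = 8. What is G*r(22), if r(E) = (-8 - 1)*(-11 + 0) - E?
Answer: 231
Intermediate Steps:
r(E) = 99 - E (r(E) = -9*(-11) - E = 99 - E)
G = 3 (G = (8 + (4*0)*(-1 - 1*5)) - 5 = (8 + 0*(-1 - 5)) - 5 = (8 + 0*(-6)) - 5 = (8 + 0) - 5 = 8 - 5 = 3)
G*r(22) = 3*(99 - 1*22) = 3*(99 - 22) = 3*77 = 231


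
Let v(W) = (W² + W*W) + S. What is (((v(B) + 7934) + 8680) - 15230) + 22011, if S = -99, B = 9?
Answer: 23458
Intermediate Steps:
v(W) = -99 + 2*W² (v(W) = (W² + W*W) - 99 = (W² + W²) - 99 = 2*W² - 99 = -99 + 2*W²)
(((v(B) + 7934) + 8680) - 15230) + 22011 = ((((-99 + 2*9²) + 7934) + 8680) - 15230) + 22011 = ((((-99 + 2*81) + 7934) + 8680) - 15230) + 22011 = ((((-99 + 162) + 7934) + 8680) - 15230) + 22011 = (((63 + 7934) + 8680) - 15230) + 22011 = ((7997 + 8680) - 15230) + 22011 = (16677 - 15230) + 22011 = 1447 + 22011 = 23458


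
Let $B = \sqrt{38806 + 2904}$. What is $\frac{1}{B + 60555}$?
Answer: $\frac{12111}{733373263} - \frac{\sqrt{41710}}{3666866315} \approx 1.6458 \cdot 10^{-5}$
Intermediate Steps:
$B = \sqrt{41710} \approx 204.23$
$\frac{1}{B + 60555} = \frac{1}{\sqrt{41710} + 60555} = \frac{1}{60555 + \sqrt{41710}}$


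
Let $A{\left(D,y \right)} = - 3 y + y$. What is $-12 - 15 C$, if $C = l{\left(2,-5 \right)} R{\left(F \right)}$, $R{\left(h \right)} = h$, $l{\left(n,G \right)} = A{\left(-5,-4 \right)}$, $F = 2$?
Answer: $-252$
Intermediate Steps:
$A{\left(D,y \right)} = - 2 y$
$l{\left(n,G \right)} = 8$ ($l{\left(n,G \right)} = \left(-2\right) \left(-4\right) = 8$)
$C = 16$ ($C = 8 \cdot 2 = 16$)
$-12 - 15 C = -12 - 240 = -252$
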